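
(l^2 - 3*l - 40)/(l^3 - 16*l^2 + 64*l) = (l + 5)/(l*(l - 8))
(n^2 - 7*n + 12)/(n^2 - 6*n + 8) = (n - 3)/(n - 2)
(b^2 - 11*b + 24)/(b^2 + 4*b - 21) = (b - 8)/(b + 7)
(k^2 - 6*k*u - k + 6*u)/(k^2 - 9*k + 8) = (k - 6*u)/(k - 8)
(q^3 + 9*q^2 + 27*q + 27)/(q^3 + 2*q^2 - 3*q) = (q^2 + 6*q + 9)/(q*(q - 1))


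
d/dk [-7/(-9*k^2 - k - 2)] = 7*(-18*k - 1)/(9*k^2 + k + 2)^2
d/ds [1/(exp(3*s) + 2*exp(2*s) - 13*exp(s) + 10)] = (-3*exp(2*s) - 4*exp(s) + 13)*exp(s)/(exp(3*s) + 2*exp(2*s) - 13*exp(s) + 10)^2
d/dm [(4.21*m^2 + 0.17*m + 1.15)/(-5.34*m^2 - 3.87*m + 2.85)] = (-15.3849*m^2 + 36.279*m + 4.935)/(28.5156*m^4 + 41.3316*m^3 - 15.4611*m^2 - 22.059*m + 8.1225)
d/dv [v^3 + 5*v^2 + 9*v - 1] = 3*v^2 + 10*v + 9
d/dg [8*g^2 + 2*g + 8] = 16*g + 2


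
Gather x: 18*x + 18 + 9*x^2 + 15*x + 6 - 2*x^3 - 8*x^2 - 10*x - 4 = -2*x^3 + x^2 + 23*x + 20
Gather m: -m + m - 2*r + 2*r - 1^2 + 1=0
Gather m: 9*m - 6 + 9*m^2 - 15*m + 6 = 9*m^2 - 6*m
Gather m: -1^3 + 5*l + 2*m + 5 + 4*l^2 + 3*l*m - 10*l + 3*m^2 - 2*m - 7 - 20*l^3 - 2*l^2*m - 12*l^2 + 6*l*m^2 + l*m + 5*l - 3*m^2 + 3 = -20*l^3 - 8*l^2 + 6*l*m^2 + m*(-2*l^2 + 4*l)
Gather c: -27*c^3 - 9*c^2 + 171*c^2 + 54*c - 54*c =-27*c^3 + 162*c^2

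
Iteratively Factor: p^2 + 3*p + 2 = (p + 1)*(p + 2)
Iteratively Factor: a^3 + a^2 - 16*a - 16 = (a - 4)*(a^2 + 5*a + 4) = (a - 4)*(a + 4)*(a + 1)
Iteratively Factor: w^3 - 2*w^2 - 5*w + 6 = (w + 2)*(w^2 - 4*w + 3) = (w - 3)*(w + 2)*(w - 1)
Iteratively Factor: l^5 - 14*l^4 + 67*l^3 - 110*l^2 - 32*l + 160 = (l + 1)*(l^4 - 15*l^3 + 82*l^2 - 192*l + 160) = (l - 5)*(l + 1)*(l^3 - 10*l^2 + 32*l - 32) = (l - 5)*(l - 4)*(l + 1)*(l^2 - 6*l + 8) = (l - 5)*(l - 4)*(l - 2)*(l + 1)*(l - 4)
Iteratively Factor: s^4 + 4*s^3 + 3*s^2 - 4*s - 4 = (s - 1)*(s^3 + 5*s^2 + 8*s + 4) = (s - 1)*(s + 2)*(s^2 + 3*s + 2) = (s - 1)*(s + 1)*(s + 2)*(s + 2)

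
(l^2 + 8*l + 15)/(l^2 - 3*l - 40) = (l + 3)/(l - 8)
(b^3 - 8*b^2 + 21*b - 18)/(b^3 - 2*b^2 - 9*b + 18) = (b - 3)/(b + 3)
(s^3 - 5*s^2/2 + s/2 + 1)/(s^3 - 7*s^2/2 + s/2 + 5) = (2*s^2 - s - 1)/(2*s^2 - 3*s - 5)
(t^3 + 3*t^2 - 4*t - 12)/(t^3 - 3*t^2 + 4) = (t^2 + 5*t + 6)/(t^2 - t - 2)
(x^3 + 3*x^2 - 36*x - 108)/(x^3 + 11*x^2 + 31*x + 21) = (x^2 - 36)/(x^2 + 8*x + 7)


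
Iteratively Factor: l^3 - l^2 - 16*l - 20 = (l + 2)*(l^2 - 3*l - 10) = (l + 2)^2*(l - 5)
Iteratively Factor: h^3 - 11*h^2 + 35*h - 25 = (h - 5)*(h^2 - 6*h + 5) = (h - 5)*(h - 1)*(h - 5)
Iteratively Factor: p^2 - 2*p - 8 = (p - 4)*(p + 2)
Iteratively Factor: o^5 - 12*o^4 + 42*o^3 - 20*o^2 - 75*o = (o)*(o^4 - 12*o^3 + 42*o^2 - 20*o - 75) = o*(o - 5)*(o^3 - 7*o^2 + 7*o + 15) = o*(o - 5)*(o + 1)*(o^2 - 8*o + 15) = o*(o - 5)*(o - 3)*(o + 1)*(o - 5)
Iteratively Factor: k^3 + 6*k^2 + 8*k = (k)*(k^2 + 6*k + 8) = k*(k + 2)*(k + 4)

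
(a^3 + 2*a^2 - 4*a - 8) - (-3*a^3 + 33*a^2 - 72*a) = 4*a^3 - 31*a^2 + 68*a - 8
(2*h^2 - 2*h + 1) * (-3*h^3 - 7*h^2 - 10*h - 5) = -6*h^5 - 8*h^4 - 9*h^3 + 3*h^2 - 5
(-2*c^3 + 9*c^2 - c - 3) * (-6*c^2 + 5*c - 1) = 12*c^5 - 64*c^4 + 53*c^3 + 4*c^2 - 14*c + 3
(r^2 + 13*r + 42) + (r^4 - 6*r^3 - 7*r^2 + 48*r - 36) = r^4 - 6*r^3 - 6*r^2 + 61*r + 6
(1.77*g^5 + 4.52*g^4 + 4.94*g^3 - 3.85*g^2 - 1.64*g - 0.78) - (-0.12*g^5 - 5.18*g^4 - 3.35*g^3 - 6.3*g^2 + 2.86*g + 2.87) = 1.89*g^5 + 9.7*g^4 + 8.29*g^3 + 2.45*g^2 - 4.5*g - 3.65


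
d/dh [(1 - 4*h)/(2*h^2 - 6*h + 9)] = 2*(4*h^2 - 2*h - 15)/(4*h^4 - 24*h^3 + 72*h^2 - 108*h + 81)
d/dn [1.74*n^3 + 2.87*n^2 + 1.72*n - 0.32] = 5.22*n^2 + 5.74*n + 1.72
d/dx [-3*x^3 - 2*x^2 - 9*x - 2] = -9*x^2 - 4*x - 9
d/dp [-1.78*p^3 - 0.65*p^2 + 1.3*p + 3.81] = -5.34*p^2 - 1.3*p + 1.3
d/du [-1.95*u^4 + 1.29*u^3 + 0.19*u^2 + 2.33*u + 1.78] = -7.8*u^3 + 3.87*u^2 + 0.38*u + 2.33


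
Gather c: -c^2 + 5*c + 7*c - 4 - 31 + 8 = -c^2 + 12*c - 27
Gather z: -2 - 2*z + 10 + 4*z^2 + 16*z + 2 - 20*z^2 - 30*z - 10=-16*z^2 - 16*z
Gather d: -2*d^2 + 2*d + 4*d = -2*d^2 + 6*d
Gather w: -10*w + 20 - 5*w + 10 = 30 - 15*w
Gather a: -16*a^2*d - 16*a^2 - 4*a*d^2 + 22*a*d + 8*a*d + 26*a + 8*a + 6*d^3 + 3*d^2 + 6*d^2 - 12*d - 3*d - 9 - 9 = a^2*(-16*d - 16) + a*(-4*d^2 + 30*d + 34) + 6*d^3 + 9*d^2 - 15*d - 18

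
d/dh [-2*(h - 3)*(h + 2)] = 2 - 4*h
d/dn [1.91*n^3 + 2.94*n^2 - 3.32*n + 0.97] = 5.73*n^2 + 5.88*n - 3.32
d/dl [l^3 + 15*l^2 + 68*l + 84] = 3*l^2 + 30*l + 68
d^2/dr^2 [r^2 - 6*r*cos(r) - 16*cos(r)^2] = 6*r*cos(r) - 64*sin(r)^2 + 12*sin(r) + 34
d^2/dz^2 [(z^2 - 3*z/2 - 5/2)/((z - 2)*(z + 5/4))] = 12*(-8*z^3 - 60*z + 15)/(64*z^6 - 144*z^5 - 372*z^4 + 693*z^3 + 930*z^2 - 900*z - 1000)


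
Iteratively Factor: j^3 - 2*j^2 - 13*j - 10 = (j - 5)*(j^2 + 3*j + 2) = (j - 5)*(j + 1)*(j + 2)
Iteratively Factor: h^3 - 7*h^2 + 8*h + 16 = (h + 1)*(h^2 - 8*h + 16) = (h - 4)*(h + 1)*(h - 4)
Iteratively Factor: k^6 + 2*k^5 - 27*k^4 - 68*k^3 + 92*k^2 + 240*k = (k)*(k^5 + 2*k^4 - 27*k^3 - 68*k^2 + 92*k + 240) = k*(k - 5)*(k^4 + 7*k^3 + 8*k^2 - 28*k - 48) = k*(k - 5)*(k - 2)*(k^3 + 9*k^2 + 26*k + 24) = k*(k - 5)*(k - 2)*(k + 4)*(k^2 + 5*k + 6) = k*(k - 5)*(k - 2)*(k + 2)*(k + 4)*(k + 3)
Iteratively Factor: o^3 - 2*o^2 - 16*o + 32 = (o + 4)*(o^2 - 6*o + 8) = (o - 4)*(o + 4)*(o - 2)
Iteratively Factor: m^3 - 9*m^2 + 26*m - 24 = (m - 2)*(m^2 - 7*m + 12) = (m - 4)*(m - 2)*(m - 3)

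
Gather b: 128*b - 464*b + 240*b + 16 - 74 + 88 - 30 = -96*b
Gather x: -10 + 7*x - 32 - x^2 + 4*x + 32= -x^2 + 11*x - 10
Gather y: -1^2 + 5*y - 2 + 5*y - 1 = 10*y - 4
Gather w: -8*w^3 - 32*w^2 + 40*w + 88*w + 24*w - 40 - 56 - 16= -8*w^3 - 32*w^2 + 152*w - 112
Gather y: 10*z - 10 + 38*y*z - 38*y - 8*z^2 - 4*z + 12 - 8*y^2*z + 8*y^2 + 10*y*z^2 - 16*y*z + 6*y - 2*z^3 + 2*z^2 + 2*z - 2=y^2*(8 - 8*z) + y*(10*z^2 + 22*z - 32) - 2*z^3 - 6*z^2 + 8*z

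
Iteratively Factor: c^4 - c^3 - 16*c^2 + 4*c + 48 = (c - 2)*(c^3 + c^2 - 14*c - 24) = (c - 2)*(c + 3)*(c^2 - 2*c - 8) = (c - 2)*(c + 2)*(c + 3)*(c - 4)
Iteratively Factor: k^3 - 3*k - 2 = (k + 1)*(k^2 - k - 2) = (k - 2)*(k + 1)*(k + 1)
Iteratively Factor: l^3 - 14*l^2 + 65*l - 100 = (l - 5)*(l^2 - 9*l + 20) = (l - 5)*(l - 4)*(l - 5)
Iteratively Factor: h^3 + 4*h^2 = (h)*(h^2 + 4*h) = h^2*(h + 4)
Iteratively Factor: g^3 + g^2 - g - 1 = (g + 1)*(g^2 - 1) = (g - 1)*(g + 1)*(g + 1)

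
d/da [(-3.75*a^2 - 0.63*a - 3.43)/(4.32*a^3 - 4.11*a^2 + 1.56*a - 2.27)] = (16.2*a^4 + 5.4432*a^3 + 36.0135*a^2 - 11.1696*a + 6.7809)/(18.6624*a^6 - 35.5104*a^5 + 30.3705*a^4 - 32.436*a^3 + 21.093*a^2 - 7.0824*a + 5.1529)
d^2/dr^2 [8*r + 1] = 0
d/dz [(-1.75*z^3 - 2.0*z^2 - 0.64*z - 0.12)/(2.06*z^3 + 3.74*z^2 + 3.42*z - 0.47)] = (-2.425*z^4 - 9.33320000000001*z^3 - 1.2373*z^2 + 2.7776*z + 0.7112)/(4.2436*z^6 + 15.4088*z^5 + 28.078*z^4 + 23.6452*z^3 + 8.1808*z^2 - 3.2148*z + 0.2209)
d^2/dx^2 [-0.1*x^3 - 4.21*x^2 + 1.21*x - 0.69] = -0.6*x - 8.42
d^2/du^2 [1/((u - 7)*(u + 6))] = 2*((u - 7)^2 + (u - 7)*(u + 6) + (u + 6)^2)/((u - 7)^3*(u + 6)^3)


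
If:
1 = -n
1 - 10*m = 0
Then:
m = 1/10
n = -1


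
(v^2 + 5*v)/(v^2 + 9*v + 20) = v/(v + 4)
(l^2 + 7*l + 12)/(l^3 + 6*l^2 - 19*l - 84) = (l + 4)/(l^2 + 3*l - 28)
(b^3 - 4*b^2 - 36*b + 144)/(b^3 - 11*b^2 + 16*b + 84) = (b^2 + 2*b - 24)/(b^2 - 5*b - 14)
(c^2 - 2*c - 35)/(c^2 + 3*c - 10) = (c - 7)/(c - 2)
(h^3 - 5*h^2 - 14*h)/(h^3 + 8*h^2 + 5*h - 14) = h*(h - 7)/(h^2 + 6*h - 7)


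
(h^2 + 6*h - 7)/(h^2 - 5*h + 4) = (h + 7)/(h - 4)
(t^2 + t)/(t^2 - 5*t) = (t + 1)/(t - 5)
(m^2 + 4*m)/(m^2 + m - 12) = m/(m - 3)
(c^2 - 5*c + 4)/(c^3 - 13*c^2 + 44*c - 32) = 1/(c - 8)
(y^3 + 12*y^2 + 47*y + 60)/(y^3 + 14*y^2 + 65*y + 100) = (y + 3)/(y + 5)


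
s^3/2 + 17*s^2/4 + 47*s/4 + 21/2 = (s/2 + 1)*(s + 3)*(s + 7/2)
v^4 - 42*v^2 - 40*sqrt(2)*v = v*(v - 5*sqrt(2))*(v + sqrt(2))*(v + 4*sqrt(2))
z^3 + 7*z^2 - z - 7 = (z - 1)*(z + 1)*(z + 7)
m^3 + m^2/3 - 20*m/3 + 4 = (m - 2)*(m - 2/3)*(m + 3)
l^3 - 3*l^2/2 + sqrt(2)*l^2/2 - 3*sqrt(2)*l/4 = l*(l - 3/2)*(l + sqrt(2)/2)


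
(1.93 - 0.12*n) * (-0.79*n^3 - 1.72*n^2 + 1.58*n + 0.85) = 0.0948*n^4 - 1.3183*n^3 - 3.5092*n^2 + 2.9474*n + 1.6405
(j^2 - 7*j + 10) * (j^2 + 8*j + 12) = j^4 + j^3 - 34*j^2 - 4*j + 120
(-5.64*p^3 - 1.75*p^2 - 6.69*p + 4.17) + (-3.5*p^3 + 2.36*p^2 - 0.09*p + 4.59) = -9.14*p^3 + 0.61*p^2 - 6.78*p + 8.76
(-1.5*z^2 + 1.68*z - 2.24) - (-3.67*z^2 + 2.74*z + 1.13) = 2.17*z^2 - 1.06*z - 3.37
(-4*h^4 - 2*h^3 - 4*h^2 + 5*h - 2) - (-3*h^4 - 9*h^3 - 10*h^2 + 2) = -h^4 + 7*h^3 + 6*h^2 + 5*h - 4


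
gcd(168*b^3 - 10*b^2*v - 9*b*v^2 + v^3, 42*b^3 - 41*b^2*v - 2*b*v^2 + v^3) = -7*b + v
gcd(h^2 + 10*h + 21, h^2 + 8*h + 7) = h + 7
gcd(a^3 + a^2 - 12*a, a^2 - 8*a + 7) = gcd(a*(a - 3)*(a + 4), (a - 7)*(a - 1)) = 1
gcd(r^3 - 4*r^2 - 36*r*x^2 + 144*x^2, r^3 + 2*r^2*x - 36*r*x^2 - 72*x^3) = -r^2 + 36*x^2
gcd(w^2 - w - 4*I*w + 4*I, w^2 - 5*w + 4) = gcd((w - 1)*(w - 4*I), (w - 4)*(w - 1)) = w - 1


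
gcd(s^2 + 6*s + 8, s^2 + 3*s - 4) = s + 4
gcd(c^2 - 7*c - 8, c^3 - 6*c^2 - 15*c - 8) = c^2 - 7*c - 8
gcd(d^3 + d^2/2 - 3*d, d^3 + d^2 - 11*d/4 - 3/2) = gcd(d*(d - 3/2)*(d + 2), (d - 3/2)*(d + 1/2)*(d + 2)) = d^2 + d/2 - 3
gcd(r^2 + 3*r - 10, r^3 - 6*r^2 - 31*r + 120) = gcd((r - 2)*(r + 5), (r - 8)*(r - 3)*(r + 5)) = r + 5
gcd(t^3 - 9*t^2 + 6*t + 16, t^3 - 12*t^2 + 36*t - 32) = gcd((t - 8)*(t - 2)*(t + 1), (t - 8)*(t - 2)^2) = t^2 - 10*t + 16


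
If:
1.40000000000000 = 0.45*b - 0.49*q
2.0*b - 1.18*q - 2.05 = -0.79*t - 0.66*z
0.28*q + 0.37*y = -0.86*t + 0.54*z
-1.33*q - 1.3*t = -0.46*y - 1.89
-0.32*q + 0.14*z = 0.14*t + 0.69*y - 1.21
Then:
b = 11.74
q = 7.92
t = -7.46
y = -2.30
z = -9.36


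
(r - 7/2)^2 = r^2 - 7*r + 49/4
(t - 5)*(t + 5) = t^2 - 25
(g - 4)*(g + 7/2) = g^2 - g/2 - 14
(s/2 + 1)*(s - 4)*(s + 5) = s^3/2 + 3*s^2/2 - 9*s - 20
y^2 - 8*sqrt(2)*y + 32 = (y - 4*sqrt(2))^2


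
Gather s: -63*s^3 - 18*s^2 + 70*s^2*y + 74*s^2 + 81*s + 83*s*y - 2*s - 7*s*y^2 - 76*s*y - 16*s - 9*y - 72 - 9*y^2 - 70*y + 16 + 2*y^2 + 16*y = -63*s^3 + s^2*(70*y + 56) + s*(-7*y^2 + 7*y + 63) - 7*y^2 - 63*y - 56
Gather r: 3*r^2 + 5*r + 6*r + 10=3*r^2 + 11*r + 10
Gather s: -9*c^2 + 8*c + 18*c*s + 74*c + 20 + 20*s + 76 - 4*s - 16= -9*c^2 + 82*c + s*(18*c + 16) + 80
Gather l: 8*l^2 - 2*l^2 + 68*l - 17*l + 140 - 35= 6*l^2 + 51*l + 105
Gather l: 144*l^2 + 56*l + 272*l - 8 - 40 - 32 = 144*l^2 + 328*l - 80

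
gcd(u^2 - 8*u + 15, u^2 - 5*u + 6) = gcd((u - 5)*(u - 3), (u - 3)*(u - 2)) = u - 3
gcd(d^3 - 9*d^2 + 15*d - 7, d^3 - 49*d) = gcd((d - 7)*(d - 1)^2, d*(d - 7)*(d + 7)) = d - 7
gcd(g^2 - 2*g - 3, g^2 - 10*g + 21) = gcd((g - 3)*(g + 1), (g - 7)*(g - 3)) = g - 3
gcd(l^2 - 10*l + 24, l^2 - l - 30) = l - 6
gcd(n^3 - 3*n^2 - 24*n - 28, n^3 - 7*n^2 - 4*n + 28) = n^2 - 5*n - 14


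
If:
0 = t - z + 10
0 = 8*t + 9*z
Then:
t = -90/17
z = 80/17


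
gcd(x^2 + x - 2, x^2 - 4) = x + 2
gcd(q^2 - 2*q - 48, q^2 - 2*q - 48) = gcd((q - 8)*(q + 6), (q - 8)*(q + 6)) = q^2 - 2*q - 48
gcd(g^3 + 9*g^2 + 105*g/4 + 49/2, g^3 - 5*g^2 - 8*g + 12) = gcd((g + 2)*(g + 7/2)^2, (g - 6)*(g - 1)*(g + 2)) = g + 2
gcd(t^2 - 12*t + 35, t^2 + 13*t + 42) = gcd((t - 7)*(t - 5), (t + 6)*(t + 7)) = 1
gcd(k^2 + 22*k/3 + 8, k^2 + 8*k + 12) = k + 6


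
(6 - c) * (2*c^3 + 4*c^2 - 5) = -2*c^4 + 8*c^3 + 24*c^2 + 5*c - 30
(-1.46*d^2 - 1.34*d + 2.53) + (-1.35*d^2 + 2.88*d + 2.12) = -2.81*d^2 + 1.54*d + 4.65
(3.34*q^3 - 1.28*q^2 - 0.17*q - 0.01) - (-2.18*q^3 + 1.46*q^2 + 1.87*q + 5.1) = 5.52*q^3 - 2.74*q^2 - 2.04*q - 5.11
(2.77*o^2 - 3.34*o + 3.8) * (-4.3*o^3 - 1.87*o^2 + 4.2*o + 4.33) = -11.911*o^5 + 9.1821*o^4 + 1.5398*o^3 - 9.1399*o^2 + 1.4978*o + 16.454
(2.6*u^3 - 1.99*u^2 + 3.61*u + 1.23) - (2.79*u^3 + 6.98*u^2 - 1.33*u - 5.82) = -0.19*u^3 - 8.97*u^2 + 4.94*u + 7.05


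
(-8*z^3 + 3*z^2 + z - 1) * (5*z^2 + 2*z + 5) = -40*z^5 - z^4 - 29*z^3 + 12*z^2 + 3*z - 5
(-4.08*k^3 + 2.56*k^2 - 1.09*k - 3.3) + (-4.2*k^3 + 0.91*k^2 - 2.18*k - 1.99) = -8.28*k^3 + 3.47*k^2 - 3.27*k - 5.29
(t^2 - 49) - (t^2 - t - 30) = t - 19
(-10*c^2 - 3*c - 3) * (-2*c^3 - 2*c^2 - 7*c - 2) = 20*c^5 + 26*c^4 + 82*c^3 + 47*c^2 + 27*c + 6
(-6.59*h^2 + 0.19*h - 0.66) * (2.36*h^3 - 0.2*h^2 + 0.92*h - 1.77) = -15.5524*h^5 + 1.7664*h^4 - 7.6584*h^3 + 11.9711*h^2 - 0.9435*h + 1.1682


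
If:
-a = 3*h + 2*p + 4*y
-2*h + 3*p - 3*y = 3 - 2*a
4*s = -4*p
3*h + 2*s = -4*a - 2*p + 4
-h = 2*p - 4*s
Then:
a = 44/41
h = -4/41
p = 2/123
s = -2/123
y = -25/123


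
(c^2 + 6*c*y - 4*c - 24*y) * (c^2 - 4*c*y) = c^4 + 2*c^3*y - 4*c^3 - 24*c^2*y^2 - 8*c^2*y + 96*c*y^2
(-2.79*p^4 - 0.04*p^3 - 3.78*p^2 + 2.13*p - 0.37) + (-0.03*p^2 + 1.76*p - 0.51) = -2.79*p^4 - 0.04*p^3 - 3.81*p^2 + 3.89*p - 0.88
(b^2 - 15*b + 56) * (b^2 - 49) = b^4 - 15*b^3 + 7*b^2 + 735*b - 2744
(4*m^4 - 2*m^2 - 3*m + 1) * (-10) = -40*m^4 + 20*m^2 + 30*m - 10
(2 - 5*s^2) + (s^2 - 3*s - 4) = -4*s^2 - 3*s - 2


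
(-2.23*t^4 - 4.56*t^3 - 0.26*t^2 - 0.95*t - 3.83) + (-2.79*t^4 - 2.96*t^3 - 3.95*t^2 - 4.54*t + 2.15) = -5.02*t^4 - 7.52*t^3 - 4.21*t^2 - 5.49*t - 1.68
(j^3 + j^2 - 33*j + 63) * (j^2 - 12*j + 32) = j^5 - 11*j^4 - 13*j^3 + 491*j^2 - 1812*j + 2016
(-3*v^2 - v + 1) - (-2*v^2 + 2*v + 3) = -v^2 - 3*v - 2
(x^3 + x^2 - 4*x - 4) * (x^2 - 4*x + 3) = x^5 - 3*x^4 - 5*x^3 + 15*x^2 + 4*x - 12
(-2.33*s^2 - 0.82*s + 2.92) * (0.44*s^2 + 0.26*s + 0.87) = -1.0252*s^4 - 0.9666*s^3 - 0.9555*s^2 + 0.0458000000000001*s + 2.5404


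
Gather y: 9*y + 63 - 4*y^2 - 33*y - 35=-4*y^2 - 24*y + 28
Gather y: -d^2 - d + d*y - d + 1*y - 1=-d^2 - 2*d + y*(d + 1) - 1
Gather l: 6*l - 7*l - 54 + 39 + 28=13 - l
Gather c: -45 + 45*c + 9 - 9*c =36*c - 36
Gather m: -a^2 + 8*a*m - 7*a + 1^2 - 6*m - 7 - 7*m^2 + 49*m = -a^2 - 7*a - 7*m^2 + m*(8*a + 43) - 6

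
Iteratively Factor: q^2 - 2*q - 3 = (q - 3)*(q + 1)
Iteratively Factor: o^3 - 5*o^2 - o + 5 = (o - 1)*(o^2 - 4*o - 5) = (o - 5)*(o - 1)*(o + 1)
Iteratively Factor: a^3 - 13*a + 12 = (a - 1)*(a^2 + a - 12) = (a - 3)*(a - 1)*(a + 4)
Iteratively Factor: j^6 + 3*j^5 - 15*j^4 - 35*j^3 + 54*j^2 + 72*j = (j - 2)*(j^5 + 5*j^4 - 5*j^3 - 45*j^2 - 36*j) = (j - 2)*(j + 3)*(j^4 + 2*j^3 - 11*j^2 - 12*j) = (j - 3)*(j - 2)*(j + 3)*(j^3 + 5*j^2 + 4*j) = j*(j - 3)*(j - 2)*(j + 3)*(j^2 + 5*j + 4) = j*(j - 3)*(j - 2)*(j + 1)*(j + 3)*(j + 4)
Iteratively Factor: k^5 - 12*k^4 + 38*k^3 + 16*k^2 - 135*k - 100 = (k - 5)*(k^4 - 7*k^3 + 3*k^2 + 31*k + 20) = (k - 5)^2*(k^3 - 2*k^2 - 7*k - 4) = (k - 5)^2*(k + 1)*(k^2 - 3*k - 4) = (k - 5)^2*(k + 1)^2*(k - 4)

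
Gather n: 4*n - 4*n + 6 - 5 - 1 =0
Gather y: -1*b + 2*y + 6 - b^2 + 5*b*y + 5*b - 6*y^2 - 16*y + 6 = -b^2 + 4*b - 6*y^2 + y*(5*b - 14) + 12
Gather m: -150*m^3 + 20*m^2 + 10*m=-150*m^3 + 20*m^2 + 10*m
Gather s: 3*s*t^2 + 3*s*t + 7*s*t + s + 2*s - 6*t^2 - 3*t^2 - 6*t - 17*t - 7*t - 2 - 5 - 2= s*(3*t^2 + 10*t + 3) - 9*t^2 - 30*t - 9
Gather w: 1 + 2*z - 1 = 2*z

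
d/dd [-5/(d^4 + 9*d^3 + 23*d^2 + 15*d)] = 5*(4*d^3 + 27*d^2 + 46*d + 15)/(d^2*(d^3 + 9*d^2 + 23*d + 15)^2)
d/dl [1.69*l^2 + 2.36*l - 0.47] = 3.38*l + 2.36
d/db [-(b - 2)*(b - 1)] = 3 - 2*b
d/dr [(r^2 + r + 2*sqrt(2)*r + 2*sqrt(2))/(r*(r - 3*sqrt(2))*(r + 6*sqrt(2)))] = (-r^4 - 4*sqrt(2)*r^3 - 2*r^3 - 48*r^2 - 9*sqrt(2)*r^2 - 24*r + 72*sqrt(2))/(r^2*(r^4 + 6*sqrt(2)*r^3 - 54*r^2 - 216*sqrt(2)*r + 1296))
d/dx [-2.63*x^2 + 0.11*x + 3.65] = 0.11 - 5.26*x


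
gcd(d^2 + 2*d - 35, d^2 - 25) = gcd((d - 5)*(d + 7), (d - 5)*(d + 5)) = d - 5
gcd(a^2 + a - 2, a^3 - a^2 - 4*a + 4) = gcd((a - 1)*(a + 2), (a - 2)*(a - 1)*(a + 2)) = a^2 + a - 2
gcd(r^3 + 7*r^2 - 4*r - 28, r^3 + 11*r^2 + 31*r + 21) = r + 7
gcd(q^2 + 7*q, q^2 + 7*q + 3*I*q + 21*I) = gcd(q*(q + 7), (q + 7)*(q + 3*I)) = q + 7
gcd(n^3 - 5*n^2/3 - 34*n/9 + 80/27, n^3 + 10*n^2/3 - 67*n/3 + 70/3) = 1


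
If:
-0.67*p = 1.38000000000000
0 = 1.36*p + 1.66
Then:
No Solution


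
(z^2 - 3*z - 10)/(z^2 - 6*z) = (z^2 - 3*z - 10)/(z*(z - 6))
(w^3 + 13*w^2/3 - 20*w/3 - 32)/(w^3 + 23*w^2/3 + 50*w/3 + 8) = (3*w - 8)/(3*w + 2)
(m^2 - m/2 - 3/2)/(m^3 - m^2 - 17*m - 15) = (m - 3/2)/(m^2 - 2*m - 15)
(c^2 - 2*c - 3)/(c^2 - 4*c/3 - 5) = 3*(c + 1)/(3*c + 5)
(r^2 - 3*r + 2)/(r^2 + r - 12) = (r^2 - 3*r + 2)/(r^2 + r - 12)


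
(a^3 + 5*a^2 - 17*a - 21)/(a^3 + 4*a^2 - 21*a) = (a + 1)/a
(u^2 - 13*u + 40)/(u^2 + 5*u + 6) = (u^2 - 13*u + 40)/(u^2 + 5*u + 6)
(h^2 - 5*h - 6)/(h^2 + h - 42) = (h + 1)/(h + 7)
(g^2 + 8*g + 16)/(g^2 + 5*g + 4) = (g + 4)/(g + 1)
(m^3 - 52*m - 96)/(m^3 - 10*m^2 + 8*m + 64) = (m + 6)/(m - 4)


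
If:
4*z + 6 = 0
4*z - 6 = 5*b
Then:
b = -12/5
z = -3/2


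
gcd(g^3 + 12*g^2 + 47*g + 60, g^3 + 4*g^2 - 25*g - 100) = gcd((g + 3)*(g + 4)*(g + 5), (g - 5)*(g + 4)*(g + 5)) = g^2 + 9*g + 20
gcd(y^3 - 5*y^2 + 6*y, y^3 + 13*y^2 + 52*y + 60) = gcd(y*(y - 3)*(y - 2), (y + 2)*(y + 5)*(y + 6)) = 1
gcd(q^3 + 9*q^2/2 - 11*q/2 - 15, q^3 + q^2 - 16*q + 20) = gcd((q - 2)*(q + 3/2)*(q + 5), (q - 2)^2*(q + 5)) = q^2 + 3*q - 10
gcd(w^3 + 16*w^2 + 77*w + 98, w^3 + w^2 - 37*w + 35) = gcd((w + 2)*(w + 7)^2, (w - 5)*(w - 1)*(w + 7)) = w + 7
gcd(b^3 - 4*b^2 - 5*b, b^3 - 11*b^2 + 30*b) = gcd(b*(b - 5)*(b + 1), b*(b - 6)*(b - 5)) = b^2 - 5*b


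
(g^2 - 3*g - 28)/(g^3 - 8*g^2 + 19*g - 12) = (g^2 - 3*g - 28)/(g^3 - 8*g^2 + 19*g - 12)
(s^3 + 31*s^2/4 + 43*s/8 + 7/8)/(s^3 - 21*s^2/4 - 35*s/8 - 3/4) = (s + 7)/(s - 6)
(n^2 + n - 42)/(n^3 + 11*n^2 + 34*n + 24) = (n^2 + n - 42)/(n^3 + 11*n^2 + 34*n + 24)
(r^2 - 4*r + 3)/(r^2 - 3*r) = (r - 1)/r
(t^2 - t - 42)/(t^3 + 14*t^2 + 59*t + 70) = (t^2 - t - 42)/(t^3 + 14*t^2 + 59*t + 70)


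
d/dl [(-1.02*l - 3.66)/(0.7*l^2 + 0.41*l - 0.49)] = (0.714*l^2 + 5.124*l + 2.0004)/(0.49*l^4 + 0.574*l^3 - 0.5179*l^2 - 0.4018*l + 0.2401)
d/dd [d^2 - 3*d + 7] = 2*d - 3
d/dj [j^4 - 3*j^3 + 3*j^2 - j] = 4*j^3 - 9*j^2 + 6*j - 1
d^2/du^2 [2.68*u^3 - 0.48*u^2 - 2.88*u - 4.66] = 16.08*u - 0.96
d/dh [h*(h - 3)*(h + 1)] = 3*h^2 - 4*h - 3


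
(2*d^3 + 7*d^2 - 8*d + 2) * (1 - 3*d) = -6*d^4 - 19*d^3 + 31*d^2 - 14*d + 2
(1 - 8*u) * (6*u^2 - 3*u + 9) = -48*u^3 + 30*u^2 - 75*u + 9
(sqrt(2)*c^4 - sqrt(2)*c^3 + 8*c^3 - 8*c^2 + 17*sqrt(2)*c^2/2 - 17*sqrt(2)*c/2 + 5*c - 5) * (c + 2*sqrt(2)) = sqrt(2)*c^5 - sqrt(2)*c^4 + 12*c^4 - 12*c^3 + 49*sqrt(2)*c^3/2 - 49*sqrt(2)*c^2/2 + 39*c^2 - 39*c + 10*sqrt(2)*c - 10*sqrt(2)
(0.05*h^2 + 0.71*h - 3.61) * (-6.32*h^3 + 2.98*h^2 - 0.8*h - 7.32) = -0.316*h^5 - 4.3382*h^4 + 24.891*h^3 - 11.6918*h^2 - 2.3092*h + 26.4252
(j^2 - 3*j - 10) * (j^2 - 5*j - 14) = j^4 - 8*j^3 - 9*j^2 + 92*j + 140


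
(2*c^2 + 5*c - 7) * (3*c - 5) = 6*c^3 + 5*c^2 - 46*c + 35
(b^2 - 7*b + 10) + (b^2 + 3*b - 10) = 2*b^2 - 4*b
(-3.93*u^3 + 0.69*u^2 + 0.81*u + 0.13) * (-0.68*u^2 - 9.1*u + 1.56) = 2.6724*u^5 + 35.2938*u^4 - 12.9606*u^3 - 6.383*u^2 + 0.0806*u + 0.2028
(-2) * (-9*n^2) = 18*n^2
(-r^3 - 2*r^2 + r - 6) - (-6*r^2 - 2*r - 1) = -r^3 + 4*r^2 + 3*r - 5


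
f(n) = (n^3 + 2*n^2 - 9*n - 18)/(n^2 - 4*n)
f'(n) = (4 - 2*n)*(n^3 + 2*n^2 - 9*n - 18)/(n^2 - 4*n)^2 + (3*n^2 + 4*n - 9)/(n^2 - 4*n) = (n^4 - 8*n^3 + n^2 + 36*n - 72)/(n^2*(n^2 - 8*n + 16))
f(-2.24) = 0.07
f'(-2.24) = -0.17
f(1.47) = 6.38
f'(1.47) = -2.72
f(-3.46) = -0.17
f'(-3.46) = 0.44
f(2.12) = 4.66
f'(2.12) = -2.97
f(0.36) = 15.98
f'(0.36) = -34.51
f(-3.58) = -0.22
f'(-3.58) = 0.47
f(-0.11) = -37.57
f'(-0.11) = -371.52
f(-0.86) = -2.25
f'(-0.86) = -5.53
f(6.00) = 18.00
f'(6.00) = -1.75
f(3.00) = 0.00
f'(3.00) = -10.00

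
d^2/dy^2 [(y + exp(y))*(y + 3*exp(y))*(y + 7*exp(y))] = 11*y^2*exp(y) + 124*y*exp(2*y) + 44*y*exp(y) + 6*y + 189*exp(3*y) + 124*exp(2*y) + 22*exp(y)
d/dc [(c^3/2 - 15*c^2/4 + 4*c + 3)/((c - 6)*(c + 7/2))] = (4*c^2 + 28*c - 17)/(2*(4*c^2 + 28*c + 49))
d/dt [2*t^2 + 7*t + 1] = 4*t + 7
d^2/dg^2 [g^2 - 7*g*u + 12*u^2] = 2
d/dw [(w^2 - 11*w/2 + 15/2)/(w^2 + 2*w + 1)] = (15*w - 41)/(2*(w^3 + 3*w^2 + 3*w + 1))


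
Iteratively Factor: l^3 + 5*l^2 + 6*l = (l + 3)*(l^2 + 2*l) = (l + 2)*(l + 3)*(l)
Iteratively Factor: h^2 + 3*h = (h)*(h + 3)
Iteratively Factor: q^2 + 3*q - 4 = (q + 4)*(q - 1)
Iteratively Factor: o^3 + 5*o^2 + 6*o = (o + 3)*(o^2 + 2*o) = (o + 2)*(o + 3)*(o)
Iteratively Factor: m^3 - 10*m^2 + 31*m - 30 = (m - 3)*(m^2 - 7*m + 10) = (m - 3)*(m - 2)*(m - 5)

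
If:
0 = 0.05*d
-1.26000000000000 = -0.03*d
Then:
No Solution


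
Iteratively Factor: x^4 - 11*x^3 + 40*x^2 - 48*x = (x - 3)*(x^3 - 8*x^2 + 16*x) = (x - 4)*(x - 3)*(x^2 - 4*x) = x*(x - 4)*(x - 3)*(x - 4)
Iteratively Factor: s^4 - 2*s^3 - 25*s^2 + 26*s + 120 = (s - 3)*(s^3 + s^2 - 22*s - 40) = (s - 5)*(s - 3)*(s^2 + 6*s + 8) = (s - 5)*(s - 3)*(s + 2)*(s + 4)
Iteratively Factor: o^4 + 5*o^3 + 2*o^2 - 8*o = (o + 2)*(o^3 + 3*o^2 - 4*o) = o*(o + 2)*(o^2 + 3*o - 4) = o*(o - 1)*(o + 2)*(o + 4)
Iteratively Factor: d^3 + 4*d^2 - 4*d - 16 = (d + 4)*(d^2 - 4) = (d + 2)*(d + 4)*(d - 2)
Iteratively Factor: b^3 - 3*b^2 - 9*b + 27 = (b - 3)*(b^2 - 9) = (b - 3)*(b + 3)*(b - 3)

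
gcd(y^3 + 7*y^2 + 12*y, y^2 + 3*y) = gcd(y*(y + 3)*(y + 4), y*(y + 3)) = y^2 + 3*y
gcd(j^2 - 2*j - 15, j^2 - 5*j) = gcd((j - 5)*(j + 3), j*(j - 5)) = j - 5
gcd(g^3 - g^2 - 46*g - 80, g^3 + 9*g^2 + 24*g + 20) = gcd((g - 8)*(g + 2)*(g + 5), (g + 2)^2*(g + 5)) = g^2 + 7*g + 10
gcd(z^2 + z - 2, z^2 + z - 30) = 1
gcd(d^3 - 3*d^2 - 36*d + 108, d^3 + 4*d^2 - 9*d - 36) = d - 3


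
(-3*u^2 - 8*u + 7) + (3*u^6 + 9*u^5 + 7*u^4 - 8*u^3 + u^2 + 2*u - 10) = 3*u^6 + 9*u^5 + 7*u^4 - 8*u^3 - 2*u^2 - 6*u - 3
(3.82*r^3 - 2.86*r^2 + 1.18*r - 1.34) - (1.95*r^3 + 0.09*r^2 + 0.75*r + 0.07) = 1.87*r^3 - 2.95*r^2 + 0.43*r - 1.41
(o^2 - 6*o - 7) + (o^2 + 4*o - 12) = 2*o^2 - 2*o - 19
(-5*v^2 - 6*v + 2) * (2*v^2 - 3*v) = -10*v^4 + 3*v^3 + 22*v^2 - 6*v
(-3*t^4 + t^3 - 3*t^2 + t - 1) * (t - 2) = -3*t^5 + 7*t^4 - 5*t^3 + 7*t^2 - 3*t + 2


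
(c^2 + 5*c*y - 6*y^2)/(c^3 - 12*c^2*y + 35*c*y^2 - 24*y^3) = (c + 6*y)/(c^2 - 11*c*y + 24*y^2)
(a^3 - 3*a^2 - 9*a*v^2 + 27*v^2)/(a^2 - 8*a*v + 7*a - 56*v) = (a^3 - 3*a^2 - 9*a*v^2 + 27*v^2)/(a^2 - 8*a*v + 7*a - 56*v)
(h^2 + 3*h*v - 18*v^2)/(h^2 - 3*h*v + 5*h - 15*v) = (h + 6*v)/(h + 5)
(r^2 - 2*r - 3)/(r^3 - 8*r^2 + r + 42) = (r + 1)/(r^2 - 5*r - 14)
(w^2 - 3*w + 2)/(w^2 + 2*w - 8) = (w - 1)/(w + 4)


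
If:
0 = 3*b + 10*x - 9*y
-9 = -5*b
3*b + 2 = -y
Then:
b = 9/5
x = -36/5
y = -37/5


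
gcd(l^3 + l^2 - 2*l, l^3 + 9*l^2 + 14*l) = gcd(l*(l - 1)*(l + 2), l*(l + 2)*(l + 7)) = l^2 + 2*l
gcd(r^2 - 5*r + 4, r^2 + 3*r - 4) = r - 1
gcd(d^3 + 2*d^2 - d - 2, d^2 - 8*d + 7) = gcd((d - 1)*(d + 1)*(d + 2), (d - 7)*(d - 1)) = d - 1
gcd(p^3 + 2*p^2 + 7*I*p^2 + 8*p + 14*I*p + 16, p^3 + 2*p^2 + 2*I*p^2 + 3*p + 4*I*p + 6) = p^2 + p*(2 - I) - 2*I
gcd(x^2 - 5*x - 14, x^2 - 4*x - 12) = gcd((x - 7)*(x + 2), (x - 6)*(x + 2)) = x + 2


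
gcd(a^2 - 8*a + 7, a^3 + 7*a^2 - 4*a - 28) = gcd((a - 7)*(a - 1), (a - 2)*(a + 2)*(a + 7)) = 1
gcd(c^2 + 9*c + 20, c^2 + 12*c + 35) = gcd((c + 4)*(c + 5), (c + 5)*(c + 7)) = c + 5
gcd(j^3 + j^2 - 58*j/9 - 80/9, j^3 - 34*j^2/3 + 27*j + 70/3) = 1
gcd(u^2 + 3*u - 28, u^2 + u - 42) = u + 7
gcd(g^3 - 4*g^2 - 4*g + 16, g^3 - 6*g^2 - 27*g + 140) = g - 4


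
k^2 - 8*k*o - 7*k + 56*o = (k - 7)*(k - 8*o)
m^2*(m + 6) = m^3 + 6*m^2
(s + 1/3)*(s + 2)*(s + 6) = s^3 + 25*s^2/3 + 44*s/3 + 4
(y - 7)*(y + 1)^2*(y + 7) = y^4 + 2*y^3 - 48*y^2 - 98*y - 49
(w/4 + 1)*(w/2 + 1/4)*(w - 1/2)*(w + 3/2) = w^4/8 + 11*w^3/16 + 23*w^2/32 - 11*w/64 - 3/16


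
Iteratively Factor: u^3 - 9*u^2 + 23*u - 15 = (u - 5)*(u^2 - 4*u + 3) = (u - 5)*(u - 3)*(u - 1)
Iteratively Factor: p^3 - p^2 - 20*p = (p - 5)*(p^2 + 4*p) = p*(p - 5)*(p + 4)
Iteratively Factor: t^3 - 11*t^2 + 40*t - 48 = (t - 3)*(t^2 - 8*t + 16) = (t - 4)*(t - 3)*(t - 4)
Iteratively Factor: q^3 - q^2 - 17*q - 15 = (q - 5)*(q^2 + 4*q + 3) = (q - 5)*(q + 3)*(q + 1)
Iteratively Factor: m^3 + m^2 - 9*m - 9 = (m + 3)*(m^2 - 2*m - 3) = (m + 1)*(m + 3)*(m - 3)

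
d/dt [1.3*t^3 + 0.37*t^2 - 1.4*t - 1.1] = 3.9*t^2 + 0.74*t - 1.4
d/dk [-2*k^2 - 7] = -4*k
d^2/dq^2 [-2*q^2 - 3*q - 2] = -4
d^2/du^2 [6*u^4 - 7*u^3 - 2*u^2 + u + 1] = 72*u^2 - 42*u - 4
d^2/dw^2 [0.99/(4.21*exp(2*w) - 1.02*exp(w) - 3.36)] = ((1.0098 - 16.6716*exp(w))*(-4.21*exp(2*w) + 1.02*exp(w) + 3.36) - 0.99*(8.42*exp(w) - 1.02)*(16.84*exp(w) - 2.04)*exp(w))*exp(w)/(-4.21*exp(2*w) + 1.02*exp(w) + 3.36)^3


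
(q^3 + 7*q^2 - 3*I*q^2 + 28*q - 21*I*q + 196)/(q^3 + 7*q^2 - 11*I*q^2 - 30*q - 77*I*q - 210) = (q^2 - 3*I*q + 28)/(q^2 - 11*I*q - 30)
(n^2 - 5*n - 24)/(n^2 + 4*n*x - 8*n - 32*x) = (n + 3)/(n + 4*x)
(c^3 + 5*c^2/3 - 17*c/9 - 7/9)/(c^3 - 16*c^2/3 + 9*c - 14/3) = (9*c^2 + 24*c + 7)/(3*(3*c^2 - 13*c + 14))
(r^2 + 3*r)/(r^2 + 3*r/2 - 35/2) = 2*r*(r + 3)/(2*r^2 + 3*r - 35)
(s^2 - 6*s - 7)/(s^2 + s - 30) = (s^2 - 6*s - 7)/(s^2 + s - 30)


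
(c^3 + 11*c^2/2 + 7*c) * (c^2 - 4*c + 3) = c^5 + 3*c^4/2 - 12*c^3 - 23*c^2/2 + 21*c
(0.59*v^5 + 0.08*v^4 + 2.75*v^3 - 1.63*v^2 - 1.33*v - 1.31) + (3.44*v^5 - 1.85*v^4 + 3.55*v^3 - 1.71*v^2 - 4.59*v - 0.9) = 4.03*v^5 - 1.77*v^4 + 6.3*v^3 - 3.34*v^2 - 5.92*v - 2.21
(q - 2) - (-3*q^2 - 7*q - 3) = 3*q^2 + 8*q + 1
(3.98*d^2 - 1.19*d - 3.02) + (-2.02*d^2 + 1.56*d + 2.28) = 1.96*d^2 + 0.37*d - 0.74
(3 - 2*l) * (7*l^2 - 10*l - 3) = -14*l^3 + 41*l^2 - 24*l - 9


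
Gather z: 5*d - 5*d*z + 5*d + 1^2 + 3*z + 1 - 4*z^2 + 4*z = 10*d - 4*z^2 + z*(7 - 5*d) + 2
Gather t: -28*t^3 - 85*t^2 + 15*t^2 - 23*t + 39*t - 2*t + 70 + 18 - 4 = -28*t^3 - 70*t^2 + 14*t + 84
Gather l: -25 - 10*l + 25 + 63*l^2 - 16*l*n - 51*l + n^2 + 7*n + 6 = 63*l^2 + l*(-16*n - 61) + n^2 + 7*n + 6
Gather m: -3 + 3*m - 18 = 3*m - 21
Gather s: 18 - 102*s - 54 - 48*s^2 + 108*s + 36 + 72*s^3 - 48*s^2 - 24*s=72*s^3 - 96*s^2 - 18*s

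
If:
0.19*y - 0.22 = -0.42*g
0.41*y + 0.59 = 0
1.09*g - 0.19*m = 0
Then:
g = 1.17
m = 6.74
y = -1.44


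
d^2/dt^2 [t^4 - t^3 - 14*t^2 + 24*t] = 12*t^2 - 6*t - 28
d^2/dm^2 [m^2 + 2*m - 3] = 2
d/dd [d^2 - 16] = 2*d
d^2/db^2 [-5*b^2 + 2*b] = -10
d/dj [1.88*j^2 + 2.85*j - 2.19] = 3.76*j + 2.85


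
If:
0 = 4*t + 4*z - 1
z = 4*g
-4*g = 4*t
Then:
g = 1/12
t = -1/12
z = 1/3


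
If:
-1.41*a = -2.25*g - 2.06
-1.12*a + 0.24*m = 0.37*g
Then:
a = 0.177532301015879*m + 0.25058355524871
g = 0.111253575303284*m - 0.758523194266364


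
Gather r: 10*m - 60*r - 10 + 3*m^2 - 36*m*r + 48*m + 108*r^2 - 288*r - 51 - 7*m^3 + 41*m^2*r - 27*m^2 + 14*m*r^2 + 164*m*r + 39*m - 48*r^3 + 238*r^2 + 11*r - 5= -7*m^3 - 24*m^2 + 97*m - 48*r^3 + r^2*(14*m + 346) + r*(41*m^2 + 128*m - 337) - 66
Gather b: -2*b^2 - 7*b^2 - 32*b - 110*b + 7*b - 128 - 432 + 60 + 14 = -9*b^2 - 135*b - 486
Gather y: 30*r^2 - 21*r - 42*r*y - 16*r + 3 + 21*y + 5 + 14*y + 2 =30*r^2 - 37*r + y*(35 - 42*r) + 10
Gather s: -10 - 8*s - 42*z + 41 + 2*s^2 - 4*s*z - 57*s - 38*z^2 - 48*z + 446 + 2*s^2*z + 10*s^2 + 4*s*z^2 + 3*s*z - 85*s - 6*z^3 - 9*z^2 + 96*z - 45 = s^2*(2*z + 12) + s*(4*z^2 - z - 150) - 6*z^3 - 47*z^2 + 6*z + 432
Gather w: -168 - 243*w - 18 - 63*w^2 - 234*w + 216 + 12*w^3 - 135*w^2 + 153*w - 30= 12*w^3 - 198*w^2 - 324*w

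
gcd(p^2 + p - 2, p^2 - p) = p - 1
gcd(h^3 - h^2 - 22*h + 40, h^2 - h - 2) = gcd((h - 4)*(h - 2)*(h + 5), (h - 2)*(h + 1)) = h - 2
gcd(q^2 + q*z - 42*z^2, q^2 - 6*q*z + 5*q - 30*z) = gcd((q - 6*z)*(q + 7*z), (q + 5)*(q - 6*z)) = -q + 6*z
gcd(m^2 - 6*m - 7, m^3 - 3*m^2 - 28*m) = m - 7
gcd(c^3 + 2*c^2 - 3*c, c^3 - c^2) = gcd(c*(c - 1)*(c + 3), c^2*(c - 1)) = c^2 - c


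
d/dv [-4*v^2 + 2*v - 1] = 2 - 8*v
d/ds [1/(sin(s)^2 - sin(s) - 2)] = (1 - 2*sin(s))*cos(s)/(sin(s) + cos(s)^2 + 1)^2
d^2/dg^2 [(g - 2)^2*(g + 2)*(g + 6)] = 12*g^2 + 24*g - 32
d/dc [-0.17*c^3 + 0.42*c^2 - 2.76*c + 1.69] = -0.51*c^2 + 0.84*c - 2.76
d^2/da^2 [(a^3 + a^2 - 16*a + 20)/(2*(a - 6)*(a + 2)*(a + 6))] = (-a^6 + 60*a^5 + 564*a^4 + 1696*a^3 - 624*a^2 + 8640*a + 75456)/(a^9 + 6*a^8 - 96*a^7 - 640*a^6 + 2592*a^5 + 22464*a^4 - 248832*a^2 - 559872*a - 373248)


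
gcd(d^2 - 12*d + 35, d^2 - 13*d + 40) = d - 5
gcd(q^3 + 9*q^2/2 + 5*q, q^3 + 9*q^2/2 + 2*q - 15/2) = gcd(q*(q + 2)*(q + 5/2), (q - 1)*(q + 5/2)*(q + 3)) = q + 5/2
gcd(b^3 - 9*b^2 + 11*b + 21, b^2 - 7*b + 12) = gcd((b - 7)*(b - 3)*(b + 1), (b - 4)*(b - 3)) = b - 3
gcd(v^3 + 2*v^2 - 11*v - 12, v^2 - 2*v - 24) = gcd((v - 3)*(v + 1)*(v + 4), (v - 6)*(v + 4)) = v + 4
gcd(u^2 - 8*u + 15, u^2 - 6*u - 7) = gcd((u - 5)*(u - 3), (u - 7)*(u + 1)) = 1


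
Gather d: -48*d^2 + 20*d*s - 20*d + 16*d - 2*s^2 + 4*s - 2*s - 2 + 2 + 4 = -48*d^2 + d*(20*s - 4) - 2*s^2 + 2*s + 4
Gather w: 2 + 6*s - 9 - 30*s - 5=-24*s - 12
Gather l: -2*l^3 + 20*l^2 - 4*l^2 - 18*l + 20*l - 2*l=-2*l^3 + 16*l^2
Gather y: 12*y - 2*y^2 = -2*y^2 + 12*y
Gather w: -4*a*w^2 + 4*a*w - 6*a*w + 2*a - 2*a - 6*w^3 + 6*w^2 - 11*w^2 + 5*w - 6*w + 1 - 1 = -6*w^3 + w^2*(-4*a - 5) + w*(-2*a - 1)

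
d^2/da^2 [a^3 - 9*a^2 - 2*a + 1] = 6*a - 18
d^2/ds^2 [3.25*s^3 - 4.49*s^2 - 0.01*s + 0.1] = 19.5*s - 8.98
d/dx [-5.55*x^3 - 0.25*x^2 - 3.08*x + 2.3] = -16.65*x^2 - 0.5*x - 3.08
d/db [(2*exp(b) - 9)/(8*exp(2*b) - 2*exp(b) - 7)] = 16*(-exp(2*b) + 9*exp(b) - 2)*exp(b)/(64*exp(4*b) - 32*exp(3*b) - 108*exp(2*b) + 28*exp(b) + 49)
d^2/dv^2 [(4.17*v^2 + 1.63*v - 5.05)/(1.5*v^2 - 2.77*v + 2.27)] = (1.4210854715202e-14*v^4 + 41.9877*v^3 - 153.3681*v^2 + 92.5956*v + 20.36795)/(3.375*v^6 - 18.6975*v^5 + 49.85055*v^4 - 77.845033*v^3 + 75.440499*v^2 - 42.820599*v + 11.697083)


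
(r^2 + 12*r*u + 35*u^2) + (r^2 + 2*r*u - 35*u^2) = 2*r^2 + 14*r*u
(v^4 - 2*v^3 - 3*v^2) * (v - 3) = v^5 - 5*v^4 + 3*v^3 + 9*v^2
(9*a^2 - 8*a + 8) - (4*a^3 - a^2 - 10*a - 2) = -4*a^3 + 10*a^2 + 2*a + 10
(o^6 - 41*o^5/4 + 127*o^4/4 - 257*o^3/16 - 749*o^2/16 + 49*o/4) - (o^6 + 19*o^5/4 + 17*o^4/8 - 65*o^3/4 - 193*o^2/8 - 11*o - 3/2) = -15*o^5 + 237*o^4/8 + 3*o^3/16 - 363*o^2/16 + 93*o/4 + 3/2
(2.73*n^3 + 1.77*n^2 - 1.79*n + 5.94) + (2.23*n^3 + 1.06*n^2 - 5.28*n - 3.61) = 4.96*n^3 + 2.83*n^2 - 7.07*n + 2.33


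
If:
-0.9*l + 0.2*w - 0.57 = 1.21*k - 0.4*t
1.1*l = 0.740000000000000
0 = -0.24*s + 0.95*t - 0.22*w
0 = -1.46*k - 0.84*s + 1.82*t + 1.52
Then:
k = 0.253217188831833*w - 0.482758816203027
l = 0.67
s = 0.136178735022834*w + 5.8515683224629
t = 0.265981996216295*w + 1.47829094462221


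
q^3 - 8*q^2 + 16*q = q*(q - 4)^2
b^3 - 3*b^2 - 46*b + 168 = (b - 6)*(b - 4)*(b + 7)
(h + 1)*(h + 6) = h^2 + 7*h + 6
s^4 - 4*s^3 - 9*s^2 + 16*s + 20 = (s - 5)*(s - 2)*(s + 1)*(s + 2)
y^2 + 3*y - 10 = (y - 2)*(y + 5)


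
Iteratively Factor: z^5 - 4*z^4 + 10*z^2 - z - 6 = (z - 3)*(z^4 - z^3 - 3*z^2 + z + 2) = (z - 3)*(z - 2)*(z^3 + z^2 - z - 1) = (z - 3)*(z - 2)*(z + 1)*(z^2 - 1) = (z - 3)*(z - 2)*(z + 1)^2*(z - 1)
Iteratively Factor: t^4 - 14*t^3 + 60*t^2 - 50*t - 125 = (t - 5)*(t^3 - 9*t^2 + 15*t + 25) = (t - 5)^2*(t^2 - 4*t - 5) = (t - 5)^2*(t + 1)*(t - 5)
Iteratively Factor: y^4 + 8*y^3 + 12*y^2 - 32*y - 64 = (y + 4)*(y^3 + 4*y^2 - 4*y - 16) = (y - 2)*(y + 4)*(y^2 + 6*y + 8) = (y - 2)*(y + 2)*(y + 4)*(y + 4)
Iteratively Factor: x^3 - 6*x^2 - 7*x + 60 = (x - 4)*(x^2 - 2*x - 15) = (x - 4)*(x + 3)*(x - 5)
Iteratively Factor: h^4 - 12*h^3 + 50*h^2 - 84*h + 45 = (h - 3)*(h^3 - 9*h^2 + 23*h - 15) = (h - 3)*(h - 1)*(h^2 - 8*h + 15) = (h - 5)*(h - 3)*(h - 1)*(h - 3)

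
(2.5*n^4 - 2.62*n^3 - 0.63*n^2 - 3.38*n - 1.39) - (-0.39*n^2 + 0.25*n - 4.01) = 2.5*n^4 - 2.62*n^3 - 0.24*n^2 - 3.63*n + 2.62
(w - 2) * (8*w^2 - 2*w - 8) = 8*w^3 - 18*w^2 - 4*w + 16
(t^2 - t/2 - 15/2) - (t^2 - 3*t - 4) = 5*t/2 - 7/2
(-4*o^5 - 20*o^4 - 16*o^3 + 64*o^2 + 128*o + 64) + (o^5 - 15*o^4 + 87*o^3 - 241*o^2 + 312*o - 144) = -3*o^5 - 35*o^4 + 71*o^3 - 177*o^2 + 440*o - 80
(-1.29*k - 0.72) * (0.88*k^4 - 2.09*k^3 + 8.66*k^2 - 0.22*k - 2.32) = -1.1352*k^5 + 2.0625*k^4 - 9.6666*k^3 - 5.9514*k^2 + 3.1512*k + 1.6704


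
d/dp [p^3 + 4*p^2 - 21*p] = 3*p^2 + 8*p - 21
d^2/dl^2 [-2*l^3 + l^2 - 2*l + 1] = 2 - 12*l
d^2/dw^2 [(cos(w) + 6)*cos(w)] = -6*cos(w) - 2*cos(2*w)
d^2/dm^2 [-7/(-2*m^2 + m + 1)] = 14*(4*m^2 - 2*m - (4*m - 1)^2 - 2)/(-2*m^2 + m + 1)^3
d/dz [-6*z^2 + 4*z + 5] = 4 - 12*z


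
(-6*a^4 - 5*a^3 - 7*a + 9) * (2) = -12*a^4 - 10*a^3 - 14*a + 18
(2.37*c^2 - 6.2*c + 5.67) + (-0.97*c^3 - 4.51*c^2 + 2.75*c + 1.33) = -0.97*c^3 - 2.14*c^2 - 3.45*c + 7.0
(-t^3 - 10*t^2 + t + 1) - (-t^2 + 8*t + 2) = -t^3 - 9*t^2 - 7*t - 1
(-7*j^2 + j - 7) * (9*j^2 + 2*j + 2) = -63*j^4 - 5*j^3 - 75*j^2 - 12*j - 14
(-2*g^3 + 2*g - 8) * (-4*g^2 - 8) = 8*g^5 + 8*g^3 + 32*g^2 - 16*g + 64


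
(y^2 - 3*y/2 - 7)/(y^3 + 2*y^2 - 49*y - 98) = (y - 7/2)/(y^2 - 49)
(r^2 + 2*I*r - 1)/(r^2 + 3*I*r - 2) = (r + I)/(r + 2*I)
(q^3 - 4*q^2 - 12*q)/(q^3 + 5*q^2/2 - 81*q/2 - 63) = 2*q*(q + 2)/(2*q^2 + 17*q + 21)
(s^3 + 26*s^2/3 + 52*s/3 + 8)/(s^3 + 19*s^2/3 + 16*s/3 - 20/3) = (3*s^2 + 20*s + 12)/(3*s^2 + 13*s - 10)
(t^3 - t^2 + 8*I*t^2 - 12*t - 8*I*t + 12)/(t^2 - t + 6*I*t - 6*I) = t + 2*I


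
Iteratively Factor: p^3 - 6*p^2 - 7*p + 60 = (p + 3)*(p^2 - 9*p + 20) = (p - 5)*(p + 3)*(p - 4)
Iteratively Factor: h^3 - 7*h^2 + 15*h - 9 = (h - 1)*(h^2 - 6*h + 9) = (h - 3)*(h - 1)*(h - 3)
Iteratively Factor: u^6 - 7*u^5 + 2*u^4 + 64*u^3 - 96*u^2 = (u)*(u^5 - 7*u^4 + 2*u^3 + 64*u^2 - 96*u) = u*(u - 4)*(u^4 - 3*u^3 - 10*u^2 + 24*u) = u*(u - 4)*(u + 3)*(u^3 - 6*u^2 + 8*u) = u*(u - 4)*(u - 2)*(u + 3)*(u^2 - 4*u) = u^2*(u - 4)*(u - 2)*(u + 3)*(u - 4)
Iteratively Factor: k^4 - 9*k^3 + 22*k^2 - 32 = (k - 4)*(k^3 - 5*k^2 + 2*k + 8) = (k - 4)*(k - 2)*(k^2 - 3*k - 4) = (k - 4)^2*(k - 2)*(k + 1)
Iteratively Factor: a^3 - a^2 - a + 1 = (a - 1)*(a^2 - 1) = (a - 1)^2*(a + 1)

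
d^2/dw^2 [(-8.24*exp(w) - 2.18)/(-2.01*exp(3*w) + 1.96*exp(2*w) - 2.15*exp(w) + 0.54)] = (133.161696*exp(6*w) - 18.12015*exp(5*w) - 205.253464*exp(4*w) + 203.3319*exp(3*w) - 58.591308*exp(2*w) + 10.414442*exp(w) + 4.933764)*exp(w)/(8.120601*exp(9*w) - 23.755788*exp(8*w) + 49.223493*exp(7*w) - 64.895338*exp(6*w) + 65.416299*exp(5*w) - 47.405352*exp(4*w) + 25.350083*exp(3*w) - 9.203058*exp(2*w) + 1.88082*exp(w) - 0.157464)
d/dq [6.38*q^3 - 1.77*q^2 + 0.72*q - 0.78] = 19.14*q^2 - 3.54*q + 0.72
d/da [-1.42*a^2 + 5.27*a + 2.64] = 5.27 - 2.84*a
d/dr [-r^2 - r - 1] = -2*r - 1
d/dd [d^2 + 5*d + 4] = 2*d + 5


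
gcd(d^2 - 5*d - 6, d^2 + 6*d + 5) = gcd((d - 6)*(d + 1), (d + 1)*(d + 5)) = d + 1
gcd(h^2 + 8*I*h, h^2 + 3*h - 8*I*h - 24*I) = 1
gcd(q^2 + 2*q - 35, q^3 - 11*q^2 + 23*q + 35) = q - 5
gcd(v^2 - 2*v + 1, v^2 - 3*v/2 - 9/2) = 1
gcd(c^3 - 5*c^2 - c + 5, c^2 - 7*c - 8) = c + 1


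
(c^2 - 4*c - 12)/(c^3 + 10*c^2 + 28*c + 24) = (c - 6)/(c^2 + 8*c + 12)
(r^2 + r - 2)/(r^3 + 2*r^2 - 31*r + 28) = (r + 2)/(r^2 + 3*r - 28)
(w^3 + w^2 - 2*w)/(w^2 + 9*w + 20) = w*(w^2 + w - 2)/(w^2 + 9*w + 20)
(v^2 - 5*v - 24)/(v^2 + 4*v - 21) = (v^2 - 5*v - 24)/(v^2 + 4*v - 21)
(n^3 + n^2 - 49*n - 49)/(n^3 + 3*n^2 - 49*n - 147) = (n + 1)/(n + 3)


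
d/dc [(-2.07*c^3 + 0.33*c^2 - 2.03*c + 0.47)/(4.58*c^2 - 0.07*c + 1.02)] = (-9.4806*c^4 + 0.2898*c^3 + 2.9401*c^2 - 3.632*c - 2.0377)/(20.9764*c^4 - 0.6412*c^3 + 9.3481*c^2 - 0.1428*c + 1.0404)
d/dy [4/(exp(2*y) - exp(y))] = 4*(1 - 2*exp(y))*exp(-y)/(1 - exp(y))^2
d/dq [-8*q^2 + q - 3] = 1 - 16*q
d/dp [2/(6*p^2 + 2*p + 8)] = (-6*p - 1)/(3*p^2 + p + 4)^2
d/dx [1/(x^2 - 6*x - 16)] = 2*(3 - x)/(-x^2 + 6*x + 16)^2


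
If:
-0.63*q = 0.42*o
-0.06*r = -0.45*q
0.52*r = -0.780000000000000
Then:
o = 0.30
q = -0.20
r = -1.50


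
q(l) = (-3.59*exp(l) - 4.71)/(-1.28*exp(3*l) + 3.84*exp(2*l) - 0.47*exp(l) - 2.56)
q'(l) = (-3.59*exp(l) - 4.71)*(3.84*exp(3*l) - 7.68*exp(2*l) + 0.47*exp(l))/(-1.28*exp(3*l) + 3.84*exp(2*l) - 0.47*exp(l) - 2.56)^2 - 3.59*exp(l)/(-1.28*exp(3*l) + 3.84*exp(2*l) - 0.47*exp(l) - 2.56)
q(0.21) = -30.35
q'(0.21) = 378.14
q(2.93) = 0.01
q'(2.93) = -0.02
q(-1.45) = 2.24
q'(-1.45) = 0.58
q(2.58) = 0.02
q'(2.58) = -0.05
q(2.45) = 0.03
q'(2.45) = -0.08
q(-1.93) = 2.05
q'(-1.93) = 0.27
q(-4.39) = 1.85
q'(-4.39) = 0.01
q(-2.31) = 1.97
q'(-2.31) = 0.16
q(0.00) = 17.66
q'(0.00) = 134.26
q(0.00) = 17.66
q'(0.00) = 134.26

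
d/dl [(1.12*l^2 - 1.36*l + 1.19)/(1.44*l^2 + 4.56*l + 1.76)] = (7.0656*l^2 + 0.515200000000001*l - 7.82)/(2.0736*l^4 + 13.1328*l^3 + 25.8624*l^2 + 16.0512*l + 3.0976)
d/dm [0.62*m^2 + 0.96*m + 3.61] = 1.24*m + 0.96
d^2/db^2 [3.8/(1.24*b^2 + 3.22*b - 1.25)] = (-11.68576*b^2 - 30.34528*b + 3.8*(2.48*b + 3.22)*(4.96*b + 6.44) + 11.78)/(1.24*b^2 + 3.22*b - 1.25)^3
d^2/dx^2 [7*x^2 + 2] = 14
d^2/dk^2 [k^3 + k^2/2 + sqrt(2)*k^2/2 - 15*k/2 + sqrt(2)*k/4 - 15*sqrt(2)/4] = 6*k + 1 + sqrt(2)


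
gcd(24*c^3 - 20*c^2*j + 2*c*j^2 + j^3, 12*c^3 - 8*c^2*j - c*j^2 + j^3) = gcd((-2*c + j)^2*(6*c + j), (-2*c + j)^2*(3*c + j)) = 4*c^2 - 4*c*j + j^2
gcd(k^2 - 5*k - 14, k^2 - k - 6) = k + 2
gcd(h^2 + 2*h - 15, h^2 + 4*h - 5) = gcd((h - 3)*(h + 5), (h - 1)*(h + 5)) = h + 5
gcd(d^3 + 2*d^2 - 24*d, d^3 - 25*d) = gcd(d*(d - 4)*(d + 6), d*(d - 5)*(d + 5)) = d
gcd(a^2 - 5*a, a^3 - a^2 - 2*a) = a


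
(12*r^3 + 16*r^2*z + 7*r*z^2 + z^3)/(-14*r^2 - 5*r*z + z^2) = (6*r^2 + 5*r*z + z^2)/(-7*r + z)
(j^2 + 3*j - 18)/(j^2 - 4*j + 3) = (j + 6)/(j - 1)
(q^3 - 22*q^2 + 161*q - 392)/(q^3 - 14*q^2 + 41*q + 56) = (q - 7)/(q + 1)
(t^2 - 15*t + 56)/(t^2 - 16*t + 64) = (t - 7)/(t - 8)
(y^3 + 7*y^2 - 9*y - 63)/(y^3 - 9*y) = (y + 7)/y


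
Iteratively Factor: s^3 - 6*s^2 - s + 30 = (s - 3)*(s^2 - 3*s - 10) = (s - 5)*(s - 3)*(s + 2)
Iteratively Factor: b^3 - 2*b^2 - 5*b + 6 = (b + 2)*(b^2 - 4*b + 3) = (b - 1)*(b + 2)*(b - 3)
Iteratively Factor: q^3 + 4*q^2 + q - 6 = (q + 2)*(q^2 + 2*q - 3) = (q - 1)*(q + 2)*(q + 3)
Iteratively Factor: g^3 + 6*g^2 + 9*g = (g)*(g^2 + 6*g + 9) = g*(g + 3)*(g + 3)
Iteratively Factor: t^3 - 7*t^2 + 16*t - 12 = (t - 2)*(t^2 - 5*t + 6) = (t - 3)*(t - 2)*(t - 2)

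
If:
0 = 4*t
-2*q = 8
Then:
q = -4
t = 0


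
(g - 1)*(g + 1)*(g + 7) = g^3 + 7*g^2 - g - 7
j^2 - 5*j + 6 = (j - 3)*(j - 2)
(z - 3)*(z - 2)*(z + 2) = z^3 - 3*z^2 - 4*z + 12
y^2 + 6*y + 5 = (y + 1)*(y + 5)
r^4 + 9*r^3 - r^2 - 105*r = r*(r - 3)*(r + 5)*(r + 7)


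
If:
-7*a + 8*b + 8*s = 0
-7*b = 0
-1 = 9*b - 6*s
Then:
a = 4/21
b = 0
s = 1/6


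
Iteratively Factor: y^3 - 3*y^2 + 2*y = (y - 1)*(y^2 - 2*y) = (y - 2)*(y - 1)*(y)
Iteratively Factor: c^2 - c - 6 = (c - 3)*(c + 2)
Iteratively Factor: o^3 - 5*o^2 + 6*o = (o - 2)*(o^2 - 3*o) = o*(o - 2)*(o - 3)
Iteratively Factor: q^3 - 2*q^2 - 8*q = (q)*(q^2 - 2*q - 8) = q*(q + 2)*(q - 4)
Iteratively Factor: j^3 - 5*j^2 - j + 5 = (j - 5)*(j^2 - 1) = (j - 5)*(j + 1)*(j - 1)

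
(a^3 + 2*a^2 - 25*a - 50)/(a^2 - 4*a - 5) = (a^2 + 7*a + 10)/(a + 1)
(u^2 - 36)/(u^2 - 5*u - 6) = (u + 6)/(u + 1)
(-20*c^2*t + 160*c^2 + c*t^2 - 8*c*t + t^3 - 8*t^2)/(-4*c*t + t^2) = 5*c - 40*c/t + t - 8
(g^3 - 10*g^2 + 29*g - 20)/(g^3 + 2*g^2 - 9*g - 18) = (g^3 - 10*g^2 + 29*g - 20)/(g^3 + 2*g^2 - 9*g - 18)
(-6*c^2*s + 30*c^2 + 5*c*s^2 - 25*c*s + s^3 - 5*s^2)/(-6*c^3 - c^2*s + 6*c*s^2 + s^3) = (s - 5)/(c + s)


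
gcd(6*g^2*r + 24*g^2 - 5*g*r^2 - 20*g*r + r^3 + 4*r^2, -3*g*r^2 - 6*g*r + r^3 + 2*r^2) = -3*g + r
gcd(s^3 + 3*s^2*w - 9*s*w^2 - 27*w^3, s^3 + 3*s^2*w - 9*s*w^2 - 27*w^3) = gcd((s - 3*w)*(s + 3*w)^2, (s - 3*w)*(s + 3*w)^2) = s^3 + 3*s^2*w - 9*s*w^2 - 27*w^3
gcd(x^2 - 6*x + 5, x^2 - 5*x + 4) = x - 1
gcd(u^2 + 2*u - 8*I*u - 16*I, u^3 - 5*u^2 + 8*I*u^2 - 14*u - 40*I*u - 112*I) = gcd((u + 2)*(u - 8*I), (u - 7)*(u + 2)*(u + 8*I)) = u + 2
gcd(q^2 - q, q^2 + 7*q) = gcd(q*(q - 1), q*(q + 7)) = q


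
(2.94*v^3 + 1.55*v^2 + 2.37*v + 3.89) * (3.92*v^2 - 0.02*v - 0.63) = 11.5248*v^5 + 6.0172*v^4 + 7.4072*v^3 + 14.2249*v^2 - 1.5709*v - 2.4507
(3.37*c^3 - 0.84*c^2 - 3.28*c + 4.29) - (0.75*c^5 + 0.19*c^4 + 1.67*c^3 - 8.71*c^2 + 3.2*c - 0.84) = -0.75*c^5 - 0.19*c^4 + 1.7*c^3 + 7.87*c^2 - 6.48*c + 5.13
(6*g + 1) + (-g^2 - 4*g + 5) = -g^2 + 2*g + 6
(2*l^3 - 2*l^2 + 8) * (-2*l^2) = -4*l^5 + 4*l^4 - 16*l^2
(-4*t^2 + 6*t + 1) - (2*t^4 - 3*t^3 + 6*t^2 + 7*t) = -2*t^4 + 3*t^3 - 10*t^2 - t + 1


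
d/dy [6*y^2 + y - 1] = 12*y + 1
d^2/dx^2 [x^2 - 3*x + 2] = 2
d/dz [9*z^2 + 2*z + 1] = 18*z + 2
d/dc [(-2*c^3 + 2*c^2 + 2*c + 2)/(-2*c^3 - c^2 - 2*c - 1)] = 2*(3*c^4 + 8*c^3 + 8*c^2 + 1)/(4*c^6 + 4*c^5 + 9*c^4 + 8*c^3 + 6*c^2 + 4*c + 1)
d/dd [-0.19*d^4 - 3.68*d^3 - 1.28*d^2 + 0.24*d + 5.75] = -0.76*d^3 - 11.04*d^2 - 2.56*d + 0.24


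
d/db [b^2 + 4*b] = 2*b + 4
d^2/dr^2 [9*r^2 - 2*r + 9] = 18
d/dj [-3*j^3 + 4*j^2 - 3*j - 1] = -9*j^2 + 8*j - 3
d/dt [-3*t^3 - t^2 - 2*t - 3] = -9*t^2 - 2*t - 2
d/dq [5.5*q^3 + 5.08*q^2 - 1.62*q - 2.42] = 16.5*q^2 + 10.16*q - 1.62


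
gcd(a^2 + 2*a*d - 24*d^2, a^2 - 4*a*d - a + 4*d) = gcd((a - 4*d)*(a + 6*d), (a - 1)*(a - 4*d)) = a - 4*d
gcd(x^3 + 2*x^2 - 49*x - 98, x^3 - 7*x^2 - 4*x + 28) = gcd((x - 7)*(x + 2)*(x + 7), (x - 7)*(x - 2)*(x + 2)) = x^2 - 5*x - 14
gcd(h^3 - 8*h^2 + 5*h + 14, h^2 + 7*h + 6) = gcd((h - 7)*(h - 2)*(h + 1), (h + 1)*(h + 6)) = h + 1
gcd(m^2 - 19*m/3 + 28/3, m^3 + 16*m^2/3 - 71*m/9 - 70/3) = m - 7/3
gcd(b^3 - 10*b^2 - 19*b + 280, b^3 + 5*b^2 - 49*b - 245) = b^2 - 2*b - 35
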